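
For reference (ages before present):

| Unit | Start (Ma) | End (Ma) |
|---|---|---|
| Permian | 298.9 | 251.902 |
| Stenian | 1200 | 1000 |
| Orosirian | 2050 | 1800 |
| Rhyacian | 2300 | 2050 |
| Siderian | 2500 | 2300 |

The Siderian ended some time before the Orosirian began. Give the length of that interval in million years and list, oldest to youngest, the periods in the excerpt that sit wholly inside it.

250 million years; Rhyacian

The Siderian closes at 2300 Ma and the Orosirian opens at 2050 Ma, so the interval is 2300 − 2050 = 250 Myr.
A period fits inside if it starts at or after 2300 Ma and ends at or before 2050 Ma; oldest first that gives Rhyacian.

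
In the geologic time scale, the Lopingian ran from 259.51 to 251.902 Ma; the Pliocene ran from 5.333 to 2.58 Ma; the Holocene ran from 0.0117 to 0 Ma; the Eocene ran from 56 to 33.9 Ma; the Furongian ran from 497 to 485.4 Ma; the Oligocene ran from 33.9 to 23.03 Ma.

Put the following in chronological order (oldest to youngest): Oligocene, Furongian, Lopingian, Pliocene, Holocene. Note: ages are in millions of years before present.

Furongian, Lopingian, Oligocene, Pliocene, Holocene

Sorting by start age (descending Ma, since larger Ma = older): Furongian began 497, Lopingian began 259.51, Oligocene began 33.9, Pliocene began 5.333, Holocene began 0.0117.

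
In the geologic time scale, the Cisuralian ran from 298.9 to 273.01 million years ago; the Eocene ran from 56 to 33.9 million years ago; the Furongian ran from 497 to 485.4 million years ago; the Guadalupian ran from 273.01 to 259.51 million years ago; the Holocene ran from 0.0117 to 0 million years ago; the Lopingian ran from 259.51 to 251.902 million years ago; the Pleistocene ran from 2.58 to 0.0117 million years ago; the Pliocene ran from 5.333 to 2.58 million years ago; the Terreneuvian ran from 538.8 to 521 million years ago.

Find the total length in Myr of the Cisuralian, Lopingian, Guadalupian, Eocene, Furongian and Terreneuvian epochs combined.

Duration is start − end for each: (298.9 − 273.01) + (259.51 − 251.902) + (273.01 − 259.51) + (56 − 33.9) + (497 − 485.4) + (538.8 − 521).
That is 25.89 + 7.608 + 13.5 + 22.1 + 11.6 + 17.8, which totals 98.498 million years.

98.498 million years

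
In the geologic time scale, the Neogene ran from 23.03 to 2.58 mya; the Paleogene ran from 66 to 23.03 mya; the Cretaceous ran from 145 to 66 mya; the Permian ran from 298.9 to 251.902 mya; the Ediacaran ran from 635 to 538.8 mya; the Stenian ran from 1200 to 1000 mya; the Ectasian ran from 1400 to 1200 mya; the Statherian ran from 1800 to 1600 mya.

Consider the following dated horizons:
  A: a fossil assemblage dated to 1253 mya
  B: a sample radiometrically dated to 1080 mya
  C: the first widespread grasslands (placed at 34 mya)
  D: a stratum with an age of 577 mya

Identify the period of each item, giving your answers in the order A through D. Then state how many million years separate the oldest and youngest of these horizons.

A: 1253 Ma lies in 1400–1200 Ma, so Ectasian.
B: 1080 Ma lies in 1200–1000 Ma, so Stenian.
C: 34 Ma lies in 66–23.03 Ma, so Paleogene.
D: 577 Ma lies in 635–538.8 Ma, so Ediacaran.
Oldest = 1253 Ma, youngest = 34 Ma → span 1219 Myr.

A — Ectasian; B — Stenian; C — Paleogene; D — Ediacaran; span 1219 million years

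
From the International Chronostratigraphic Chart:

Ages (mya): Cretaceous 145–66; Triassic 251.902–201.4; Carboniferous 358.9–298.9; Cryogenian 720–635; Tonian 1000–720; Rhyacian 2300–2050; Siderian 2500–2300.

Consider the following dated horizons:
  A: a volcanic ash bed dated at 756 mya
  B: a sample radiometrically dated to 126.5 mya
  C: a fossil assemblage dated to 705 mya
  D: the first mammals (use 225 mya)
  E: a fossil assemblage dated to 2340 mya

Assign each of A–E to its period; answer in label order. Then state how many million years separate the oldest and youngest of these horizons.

A — Tonian; B — Cretaceous; C — Cryogenian; D — Triassic; E — Siderian; span 2213.5 million years

A: 756 Ma lies in 1000–720 Ma, so Tonian.
B: 126.5 Ma lies in 145–66 Ma, so Cretaceous.
C: 705 Ma lies in 720–635 Ma, so Cryogenian.
D: 225 Ma lies in 251.902–201.4 Ma, so Triassic.
E: 2340 Ma lies in 2500–2300 Ma, so Siderian.
Oldest = 2340 Ma, youngest = 126.5 Ma → span 2213.5 Myr.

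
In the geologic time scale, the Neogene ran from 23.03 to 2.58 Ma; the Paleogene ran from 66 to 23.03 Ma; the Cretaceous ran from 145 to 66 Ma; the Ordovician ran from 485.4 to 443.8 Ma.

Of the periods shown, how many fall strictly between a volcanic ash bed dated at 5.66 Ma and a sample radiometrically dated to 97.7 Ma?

97.7 Ma sits inside the Cretaceous (145–66) and 5.66 Ma inside the Neogene (23.03–2.58); neither of those is wholly between the two dates.
The listed periods lying completely between them are Paleogene — 1 in all.

1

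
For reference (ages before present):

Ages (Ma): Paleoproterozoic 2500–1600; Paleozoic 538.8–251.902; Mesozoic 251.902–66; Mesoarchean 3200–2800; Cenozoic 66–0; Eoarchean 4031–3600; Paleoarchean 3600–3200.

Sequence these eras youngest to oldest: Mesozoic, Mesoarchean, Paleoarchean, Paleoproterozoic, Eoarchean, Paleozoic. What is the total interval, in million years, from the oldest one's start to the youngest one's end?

Mesozoic, Paleozoic, Paleoproterozoic, Mesoarchean, Paleoarchean, Eoarchean; total span 3965 Myr

From the excerpt: Mesozoic 251.902–66; Mesoarchean 3200–2800; Paleoarchean 3600–3200; Paleoproterozoic 2500–1600; Eoarchean 4031–3600; Paleozoic 538.8–251.902 (Ma).
Larger Ma is earlier, so the oldest is Eoarchean and the youngest is Mesozoic; youngest to oldest: Mesozoic, Paleozoic, Paleoproterozoic, Mesoarchean, Paleoarchean, Eoarchean.
Oldest start 4031 minus youngest end 66 gives 3965 Myr overall.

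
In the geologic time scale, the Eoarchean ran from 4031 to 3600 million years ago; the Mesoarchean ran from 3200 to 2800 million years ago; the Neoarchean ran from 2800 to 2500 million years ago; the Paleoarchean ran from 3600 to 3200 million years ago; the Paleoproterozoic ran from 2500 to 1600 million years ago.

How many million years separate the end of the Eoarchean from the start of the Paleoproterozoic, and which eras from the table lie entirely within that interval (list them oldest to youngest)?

1100 million years; Paleoarchean, Mesoarchean, Neoarchean

The Eoarchean closes at 3600 Ma and the Paleoproterozoic opens at 2500 Ma, so the interval is 3600 − 2500 = 1100 Myr.
An era fits inside if it starts at or after 3600 Ma and ends at or before 2500 Ma; oldest first that gives Paleoarchean, Mesoarchean, Neoarchean.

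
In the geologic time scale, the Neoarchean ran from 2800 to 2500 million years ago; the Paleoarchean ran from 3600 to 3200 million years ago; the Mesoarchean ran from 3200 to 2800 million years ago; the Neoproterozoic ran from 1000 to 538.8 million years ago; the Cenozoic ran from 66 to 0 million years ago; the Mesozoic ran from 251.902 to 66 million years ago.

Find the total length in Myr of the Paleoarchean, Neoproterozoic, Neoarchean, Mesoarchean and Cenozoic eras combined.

1627.2 million years

Each duration: Paleoarchean = 400; Neoproterozoic = 461.2; Neoarchean = 300; Mesoarchean = 400; Cenozoic = 66.
Sum: 400 + 461.2 + 300 + 400 + 66 = 1627.2 Myr.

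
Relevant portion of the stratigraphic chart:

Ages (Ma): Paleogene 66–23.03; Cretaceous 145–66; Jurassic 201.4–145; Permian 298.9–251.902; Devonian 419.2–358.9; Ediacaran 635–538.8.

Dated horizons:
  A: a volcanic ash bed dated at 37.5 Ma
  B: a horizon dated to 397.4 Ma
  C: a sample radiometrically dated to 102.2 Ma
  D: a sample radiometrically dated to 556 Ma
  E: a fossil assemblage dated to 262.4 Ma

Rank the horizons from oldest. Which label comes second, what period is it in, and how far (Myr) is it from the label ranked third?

B, in the Devonian; 135 million years to E

Sorted oldest-first by Ma: D (556), B (397.4), E (262.4), C (102.2), A (37.5).
The second oldest is B at 397.4 Ma, which lies in 419.2–358.9 Ma: the Devonian.
The third oldest is E at 262.4 Ma; separation = |397.4 − 262.4| = 135 Myr.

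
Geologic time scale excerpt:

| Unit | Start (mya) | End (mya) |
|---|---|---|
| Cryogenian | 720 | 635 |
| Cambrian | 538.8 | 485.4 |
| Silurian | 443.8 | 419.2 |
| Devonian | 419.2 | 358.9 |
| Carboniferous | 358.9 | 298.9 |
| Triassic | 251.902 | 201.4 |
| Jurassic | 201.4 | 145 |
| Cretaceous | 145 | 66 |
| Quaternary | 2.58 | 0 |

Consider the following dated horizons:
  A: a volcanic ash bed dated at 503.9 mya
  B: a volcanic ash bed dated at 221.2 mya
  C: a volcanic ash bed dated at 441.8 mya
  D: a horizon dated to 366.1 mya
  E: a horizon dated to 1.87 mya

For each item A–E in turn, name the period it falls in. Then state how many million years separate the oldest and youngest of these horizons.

Match each age against the start–end ranges in the excerpt: A = 503.9 Ma → Cambrian (538.8–485.4); B = 221.2 Ma → Triassic (251.902–201.4); C = 441.8 Ma → Silurian (443.8–419.2); D = 366.1 Ma → Devonian (419.2–358.9); E = 1.87 Ma → Quaternary (2.58–0).
The largest age is 503.9 Ma and the smallest is 1.87 Ma; their difference is 502.03 Myr.

A — Cambrian; B — Triassic; C — Silurian; D — Devonian; E — Quaternary; span 502.03 million years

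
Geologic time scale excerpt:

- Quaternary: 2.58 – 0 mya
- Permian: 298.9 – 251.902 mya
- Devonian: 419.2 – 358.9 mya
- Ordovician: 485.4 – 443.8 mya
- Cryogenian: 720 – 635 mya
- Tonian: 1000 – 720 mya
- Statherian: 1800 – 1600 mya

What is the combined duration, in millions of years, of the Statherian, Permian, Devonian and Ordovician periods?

348.898 million years

Each duration: Statherian = 200; Permian = 46.998; Devonian = 60.3; Ordovician = 41.6.
Sum: 200 + 46.998 + 60.3 + 41.6 = 348.898 Myr.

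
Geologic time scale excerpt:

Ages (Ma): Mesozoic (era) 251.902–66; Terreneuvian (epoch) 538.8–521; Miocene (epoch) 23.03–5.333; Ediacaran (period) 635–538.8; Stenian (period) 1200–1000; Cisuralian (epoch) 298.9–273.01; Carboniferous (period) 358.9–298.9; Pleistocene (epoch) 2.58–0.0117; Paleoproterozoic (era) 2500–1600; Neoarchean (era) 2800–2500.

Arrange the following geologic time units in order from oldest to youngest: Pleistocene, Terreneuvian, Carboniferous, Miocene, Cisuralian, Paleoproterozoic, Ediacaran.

Paleoproterozoic, Ediacaran, Terreneuvian, Carboniferous, Cisuralian, Miocene, Pleistocene

Read off each span (Ma): Pleistocene 2.58–0.0117; Terreneuvian 538.8–521; Carboniferous 358.9–298.9; Miocene 23.03–5.333; Cisuralian 298.9–273.01; Paleoproterozoic 2500–1600; Ediacaran 635–538.8.
Larger Ma is older, so oldest→youngest is Paleoproterozoic, Ediacaran, Terreneuvian, Carboniferous, Cisuralian, Miocene, Pleistocene.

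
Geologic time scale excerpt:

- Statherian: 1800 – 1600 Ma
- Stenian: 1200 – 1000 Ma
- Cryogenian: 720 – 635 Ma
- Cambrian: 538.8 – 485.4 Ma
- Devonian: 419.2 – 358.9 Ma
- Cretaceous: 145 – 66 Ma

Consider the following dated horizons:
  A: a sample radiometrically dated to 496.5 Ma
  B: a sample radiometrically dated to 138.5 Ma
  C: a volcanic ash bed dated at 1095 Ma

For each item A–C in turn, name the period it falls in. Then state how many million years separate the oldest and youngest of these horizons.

A: 496.5 Ma lies in 538.8–485.4 Ma, so Cambrian.
B: 138.5 Ma lies in 145–66 Ma, so Cretaceous.
C: 1095 Ma lies in 1200–1000 Ma, so Stenian.
Oldest = 1095 Ma, youngest = 138.5 Ma → span 956.5 Myr.

A — Cambrian; B — Cretaceous; C — Stenian; span 956.5 million years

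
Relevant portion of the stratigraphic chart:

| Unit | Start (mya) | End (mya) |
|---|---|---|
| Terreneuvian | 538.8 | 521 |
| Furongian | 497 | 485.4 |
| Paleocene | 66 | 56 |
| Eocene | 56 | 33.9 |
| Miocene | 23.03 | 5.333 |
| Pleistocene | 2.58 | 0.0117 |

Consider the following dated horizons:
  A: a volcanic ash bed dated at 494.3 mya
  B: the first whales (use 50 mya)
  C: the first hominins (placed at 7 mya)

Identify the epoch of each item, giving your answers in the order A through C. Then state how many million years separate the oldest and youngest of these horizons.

A — Furongian; B — Eocene; C — Miocene; span 487.3 million years

Match each age against the start–end ranges in the excerpt: A = 494.3 Ma → Furongian (497–485.4); B = 50 Ma → Eocene (56–33.9); C = 7 Ma → Miocene (23.03–5.333).
The largest age is 494.3 Ma and the smallest is 7 Ma; their difference is 487.3 Myr.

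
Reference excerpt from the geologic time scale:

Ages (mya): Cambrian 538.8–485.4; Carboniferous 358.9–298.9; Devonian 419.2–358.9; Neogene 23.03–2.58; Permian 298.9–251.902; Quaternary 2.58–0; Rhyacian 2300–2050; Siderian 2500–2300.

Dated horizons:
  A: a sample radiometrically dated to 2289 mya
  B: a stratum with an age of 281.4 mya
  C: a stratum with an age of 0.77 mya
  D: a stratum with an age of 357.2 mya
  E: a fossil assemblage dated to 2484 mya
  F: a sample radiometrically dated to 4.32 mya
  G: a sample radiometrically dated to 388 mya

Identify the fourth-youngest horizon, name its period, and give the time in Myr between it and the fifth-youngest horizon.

Sorted youngest-first by Ma: C (0.77), F (4.32), B (281.4), D (357.2), G (388), A (2289), E (2484).
The fourth youngest is D at 357.2 Ma, which lies in 358.9–298.9 Ma: the Carboniferous.
The fifth youngest is G at 388 Ma; separation = |357.2 − 388| = 30.8 Myr.

D, in the Carboniferous; 30.8 million years to G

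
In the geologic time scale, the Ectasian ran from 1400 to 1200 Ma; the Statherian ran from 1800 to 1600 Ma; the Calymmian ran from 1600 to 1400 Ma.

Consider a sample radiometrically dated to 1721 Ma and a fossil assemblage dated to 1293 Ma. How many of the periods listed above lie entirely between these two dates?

The older date is 1721 Ma and the younger is 1293 Ma.
Periods with start < 1721 and end > 1293 Ma: Calymmian (1600–1400).
That is 1 complete period.

1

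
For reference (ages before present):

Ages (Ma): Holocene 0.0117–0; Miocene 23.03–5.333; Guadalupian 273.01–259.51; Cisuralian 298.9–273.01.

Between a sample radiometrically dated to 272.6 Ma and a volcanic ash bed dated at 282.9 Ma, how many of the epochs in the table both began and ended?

The older date is 282.9 Ma and the younger is 272.6 Ma.
No epoch both begins after 282.9 Ma and ends before 272.6 Ma, so the count is 0.

0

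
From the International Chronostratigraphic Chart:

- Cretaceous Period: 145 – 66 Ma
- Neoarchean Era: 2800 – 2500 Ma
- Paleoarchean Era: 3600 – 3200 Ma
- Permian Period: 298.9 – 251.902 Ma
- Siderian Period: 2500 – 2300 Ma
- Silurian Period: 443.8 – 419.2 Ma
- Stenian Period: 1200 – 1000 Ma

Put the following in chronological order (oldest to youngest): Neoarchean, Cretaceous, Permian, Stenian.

Neoarchean, Stenian, Permian, Cretaceous

Read off each span (Ma): Neoarchean 2800–2500; Cretaceous 145–66; Permian 298.9–251.902; Stenian 1200–1000.
Larger Ma is older, so oldest→youngest is Neoarchean, Stenian, Permian, Cretaceous.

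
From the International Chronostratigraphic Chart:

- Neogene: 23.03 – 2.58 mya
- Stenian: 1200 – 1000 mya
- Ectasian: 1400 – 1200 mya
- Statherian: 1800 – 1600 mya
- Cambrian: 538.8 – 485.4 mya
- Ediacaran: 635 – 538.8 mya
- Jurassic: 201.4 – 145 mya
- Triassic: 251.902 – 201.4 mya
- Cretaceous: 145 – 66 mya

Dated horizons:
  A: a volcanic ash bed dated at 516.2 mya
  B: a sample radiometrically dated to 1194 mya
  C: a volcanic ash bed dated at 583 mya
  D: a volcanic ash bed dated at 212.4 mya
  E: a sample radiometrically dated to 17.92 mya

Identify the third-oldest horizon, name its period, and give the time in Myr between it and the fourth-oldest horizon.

Sorted oldest-first by Ma: B (1194), C (583), A (516.2), D (212.4), E (17.92).
The third oldest is A at 516.2 Ma, which lies in 538.8–485.4 Ma: the Cambrian.
The fourth oldest is D at 212.4 Ma; separation = |516.2 − 212.4| = 303.8 Myr.

A, in the Cambrian; 303.8 million years to D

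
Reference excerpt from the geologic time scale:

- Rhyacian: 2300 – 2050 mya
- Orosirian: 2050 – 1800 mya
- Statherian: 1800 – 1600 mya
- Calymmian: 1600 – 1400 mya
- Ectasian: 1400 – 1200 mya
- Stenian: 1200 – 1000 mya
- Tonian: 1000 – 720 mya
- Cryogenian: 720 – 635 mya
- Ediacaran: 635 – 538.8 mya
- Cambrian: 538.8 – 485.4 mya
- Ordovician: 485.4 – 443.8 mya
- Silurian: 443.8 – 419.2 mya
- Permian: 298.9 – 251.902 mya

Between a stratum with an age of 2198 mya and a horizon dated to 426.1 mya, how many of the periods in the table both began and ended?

10

2198 Ma sits inside the Rhyacian (2300–2050) and 426.1 Ma inside the Silurian (443.8–419.2); neither of those is wholly between the two dates.
The listed periods lying completely between them are Orosirian, Statherian, Calymmian, Ectasian, Stenian, Tonian, Cryogenian, Ediacaran, Cambrian, Ordovician — 10 in all.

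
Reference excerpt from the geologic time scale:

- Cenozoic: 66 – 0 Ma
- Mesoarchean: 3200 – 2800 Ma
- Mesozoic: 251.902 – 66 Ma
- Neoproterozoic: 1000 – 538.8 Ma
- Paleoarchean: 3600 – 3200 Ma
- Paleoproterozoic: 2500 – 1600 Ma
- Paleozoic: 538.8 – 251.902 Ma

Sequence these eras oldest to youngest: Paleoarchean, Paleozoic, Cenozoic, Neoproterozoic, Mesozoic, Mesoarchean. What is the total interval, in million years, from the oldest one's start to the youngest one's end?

Paleoarchean, Mesoarchean, Neoproterozoic, Paleozoic, Mesozoic, Cenozoic; total span 3600 Myr

From the excerpt: Paleoarchean 3600–3200; Paleozoic 538.8–251.902; Cenozoic 66–0; Neoproterozoic 1000–538.8; Mesozoic 251.902–66; Mesoarchean 3200–2800 (Ma).
Larger Ma is earlier, so the oldest is Paleoarchean and the youngest is Cenozoic; oldest to youngest: Paleoarchean, Mesoarchean, Neoproterozoic, Paleozoic, Mesozoic, Cenozoic.
Oldest start 3600 minus youngest end 0 gives 3600 Myr overall.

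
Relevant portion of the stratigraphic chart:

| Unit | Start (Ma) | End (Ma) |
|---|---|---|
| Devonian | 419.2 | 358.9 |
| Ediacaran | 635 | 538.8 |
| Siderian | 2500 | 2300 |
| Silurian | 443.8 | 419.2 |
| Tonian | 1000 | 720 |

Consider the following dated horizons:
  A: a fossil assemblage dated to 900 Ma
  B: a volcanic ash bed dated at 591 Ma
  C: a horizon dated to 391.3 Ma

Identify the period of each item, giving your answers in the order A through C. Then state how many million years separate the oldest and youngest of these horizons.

A — Tonian; B — Ediacaran; C — Devonian; span 508.7 million years

Match each age against the start–end ranges in the excerpt: A = 900 Ma → Tonian (1000–720); B = 591 Ma → Ediacaran (635–538.8); C = 391.3 Ma → Devonian (419.2–358.9).
The largest age is 900 Ma and the smallest is 391.3 Ma; their difference is 508.7 Myr.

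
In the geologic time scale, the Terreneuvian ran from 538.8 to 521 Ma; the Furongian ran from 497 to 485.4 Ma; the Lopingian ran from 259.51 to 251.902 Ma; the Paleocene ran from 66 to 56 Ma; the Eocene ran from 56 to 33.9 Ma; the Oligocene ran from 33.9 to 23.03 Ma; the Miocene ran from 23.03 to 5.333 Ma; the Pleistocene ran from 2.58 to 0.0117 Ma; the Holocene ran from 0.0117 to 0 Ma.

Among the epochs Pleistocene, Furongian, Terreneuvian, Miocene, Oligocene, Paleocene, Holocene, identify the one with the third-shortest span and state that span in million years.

Paleocene, 10 million years

Durations: Pleistocene 2.5683; Furongian 11.6; Terreneuvian 17.8; Miocene 17.697; Oligocene 10.87; Paleocene 10; Holocene 0.0117 Myr.
Sorted shortest-first: Holocene (0.0117), Pleistocene (2.5683), Paleocene (10), Oligocene (10.87), Furongian (11.6), Miocene (17.697), Terreneuvian (17.8).
The third shortest is Paleocene at 10 Myr.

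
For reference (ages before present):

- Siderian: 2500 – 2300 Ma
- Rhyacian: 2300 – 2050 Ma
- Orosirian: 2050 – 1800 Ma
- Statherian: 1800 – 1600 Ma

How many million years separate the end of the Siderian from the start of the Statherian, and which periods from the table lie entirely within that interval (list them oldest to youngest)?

500 million years; Rhyacian, Orosirian

The Siderian closes at 2300 Ma and the Statherian opens at 1800 Ma, so the interval is 2300 − 1800 = 500 Myr.
A period fits inside if it starts at or after 2300 Ma and ends at or before 1800 Ma; oldest first that gives Rhyacian, Orosirian.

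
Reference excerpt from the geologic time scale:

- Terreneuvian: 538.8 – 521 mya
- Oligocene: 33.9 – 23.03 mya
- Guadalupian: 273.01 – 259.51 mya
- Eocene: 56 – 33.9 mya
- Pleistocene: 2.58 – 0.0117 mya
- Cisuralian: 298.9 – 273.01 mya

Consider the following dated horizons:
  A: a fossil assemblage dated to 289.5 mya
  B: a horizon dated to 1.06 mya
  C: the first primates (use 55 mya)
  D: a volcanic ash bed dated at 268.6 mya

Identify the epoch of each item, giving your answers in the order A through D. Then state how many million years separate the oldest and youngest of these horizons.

A — Cisuralian; B — Pleistocene; C — Eocene; D — Guadalupian; span 288.44 million years

Match each age against the start–end ranges in the excerpt: A = 289.5 Ma → Cisuralian (298.9–273.01); B = 1.06 Ma → Pleistocene (2.58–0.0117); C = 55 Ma → Eocene (56–33.9); D = 268.6 Ma → Guadalupian (273.01–259.51).
The largest age is 289.5 Ma and the smallest is 1.06 Ma; their difference is 288.44 Myr.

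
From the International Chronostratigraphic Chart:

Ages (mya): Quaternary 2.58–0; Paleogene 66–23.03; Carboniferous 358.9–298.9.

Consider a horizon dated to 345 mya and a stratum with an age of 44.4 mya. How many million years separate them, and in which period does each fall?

Elapsed time: 345 − 44.4 = 300.6 Myr.
345 Ma lies within 358.9–298.9 Ma: Carboniferous.
44.4 Ma lies within 66–23.03 Ma: Paleogene.

300.6 million years apart; the first in the Carboniferous, the second in the Paleogene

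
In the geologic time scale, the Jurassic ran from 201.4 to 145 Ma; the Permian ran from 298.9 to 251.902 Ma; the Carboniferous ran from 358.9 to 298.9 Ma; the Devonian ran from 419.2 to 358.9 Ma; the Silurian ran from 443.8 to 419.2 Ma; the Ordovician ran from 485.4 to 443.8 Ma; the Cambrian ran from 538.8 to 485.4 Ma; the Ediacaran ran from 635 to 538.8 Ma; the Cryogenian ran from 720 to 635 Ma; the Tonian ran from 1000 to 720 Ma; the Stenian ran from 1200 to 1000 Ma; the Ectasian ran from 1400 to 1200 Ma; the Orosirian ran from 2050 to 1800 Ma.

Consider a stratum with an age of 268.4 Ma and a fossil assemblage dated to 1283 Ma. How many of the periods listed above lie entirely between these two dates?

9

The older date is 1283 Ma and the younger is 268.4 Ma.
Periods with start < 1283 and end > 268.4 Ma: Stenian (1200–1000), Tonian (1000–720), Cryogenian (720–635), Ediacaran (635–538.8), Cambrian (538.8–485.4), Ordovician (485.4–443.8), Silurian (443.8–419.2), Devonian (419.2–358.9), Carboniferous (358.9–298.9).
That is 9 complete periods.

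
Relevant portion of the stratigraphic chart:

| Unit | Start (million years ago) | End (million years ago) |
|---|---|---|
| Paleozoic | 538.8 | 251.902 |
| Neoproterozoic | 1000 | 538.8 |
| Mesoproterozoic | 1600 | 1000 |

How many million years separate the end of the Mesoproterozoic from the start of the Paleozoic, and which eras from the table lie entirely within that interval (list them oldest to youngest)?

End of Mesoproterozoic = 1000 Ma; start of Paleozoic = 538.8 Ma.
Gap = 1000 − 538.8 = 461.2 Myr.
Eras wholly inside 1000–538.8 Ma: Neoproterozoic (1000–538.8).

461.2 million years; Neoproterozoic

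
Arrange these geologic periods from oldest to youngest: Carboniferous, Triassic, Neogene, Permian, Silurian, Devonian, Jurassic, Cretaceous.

Era membership (oldest first within each) — Paleozoic: Silurian, Devonian, Carboniferous, Permian; Mesozoic: Triassic, Jurassic, Cretaceous; Cenozoic: Neogene. Paleozoic precedes Mesozoic, which precedes Cenozoic. Concatenating the groups in that era order gives oldest to youngest directly.

Silurian, then Devonian, then Carboniferous, then Permian, then Triassic, then Jurassic, then Cretaceous, then Neogene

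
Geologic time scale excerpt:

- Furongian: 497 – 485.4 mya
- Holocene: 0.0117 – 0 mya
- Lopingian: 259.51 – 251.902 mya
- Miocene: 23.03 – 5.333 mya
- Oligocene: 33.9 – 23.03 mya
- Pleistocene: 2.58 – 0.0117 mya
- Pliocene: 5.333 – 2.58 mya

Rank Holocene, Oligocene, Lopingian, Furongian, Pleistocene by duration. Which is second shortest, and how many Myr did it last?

Start − end for each: Holocene 0.0117 − 0 = 0.0117; Oligocene 33.9 − 23.03 = 10.87; Lopingian 259.51 − 251.902 = 7.608; Furongian 497 − 485.4 = 11.6; Pleistocene 2.58 − 0.0117 = 2.5683.
Ranking these from shortest: Holocene < Pleistocene < Lopingian < Oligocene < Furongian.
Position 2 in that ranking is Pleistocene, which lasted 2.5683 Myr.

Pleistocene, 2.5683 million years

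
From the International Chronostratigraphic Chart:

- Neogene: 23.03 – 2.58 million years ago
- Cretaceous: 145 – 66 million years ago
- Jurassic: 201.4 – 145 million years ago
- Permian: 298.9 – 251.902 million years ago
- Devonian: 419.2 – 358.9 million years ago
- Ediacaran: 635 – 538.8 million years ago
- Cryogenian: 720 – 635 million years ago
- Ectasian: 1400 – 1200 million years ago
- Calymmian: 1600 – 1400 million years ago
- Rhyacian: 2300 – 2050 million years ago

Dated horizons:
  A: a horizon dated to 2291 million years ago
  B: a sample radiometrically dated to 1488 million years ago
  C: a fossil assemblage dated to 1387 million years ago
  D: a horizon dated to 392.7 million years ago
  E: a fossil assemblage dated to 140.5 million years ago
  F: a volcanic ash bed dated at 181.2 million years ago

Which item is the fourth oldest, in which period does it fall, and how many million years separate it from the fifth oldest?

Larger Ma means older, so oldest first: A 2291 > B 1488 > C 1387 > D 392.7 > F 181.2 > E 140.5.
Counting 4 along gives D (392.7 Ma); the excerpt puts that inside the Devonian, 419.2–358.9 Ma.
Next in line is F (181.2 Ma), and 392.7 − 181.2 = 211.5 Myr.

D, in the Devonian; 211.5 million years to F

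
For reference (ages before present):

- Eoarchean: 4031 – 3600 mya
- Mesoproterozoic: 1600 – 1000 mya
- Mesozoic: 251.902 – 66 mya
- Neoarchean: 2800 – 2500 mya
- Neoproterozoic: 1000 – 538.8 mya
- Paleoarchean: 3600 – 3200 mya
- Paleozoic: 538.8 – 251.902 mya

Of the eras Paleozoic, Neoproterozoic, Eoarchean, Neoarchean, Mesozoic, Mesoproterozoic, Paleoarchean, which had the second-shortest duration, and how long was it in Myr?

Paleozoic, 286.898 million years

Start − end for each: Paleozoic 538.8 − 251.902 = 286.898; Neoproterozoic 1000 − 538.8 = 461.2; Eoarchean 4031 − 3600 = 431; Neoarchean 2800 − 2500 = 300; Mesozoic 251.902 − 66 = 185.902; Mesoproterozoic 1600 − 1000 = 600; Paleoarchean 3600 − 3200 = 400.
Ranking these from shortest: Mesozoic < Paleozoic < Neoarchean < Paleoarchean < Eoarchean < Neoproterozoic < Mesoproterozoic.
Position 2 in that ranking is Paleozoic, which lasted 286.898 Myr.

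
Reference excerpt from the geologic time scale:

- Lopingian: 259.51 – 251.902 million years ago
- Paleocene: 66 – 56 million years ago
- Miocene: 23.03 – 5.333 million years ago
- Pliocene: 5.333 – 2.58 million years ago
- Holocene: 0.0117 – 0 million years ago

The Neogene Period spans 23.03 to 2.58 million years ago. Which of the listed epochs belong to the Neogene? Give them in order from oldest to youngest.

Miocene, Pliocene

Epochs with both bounds inside 23.03–2.58 Ma: Miocene (23.03–5.333), Pliocene (5.333–2.58).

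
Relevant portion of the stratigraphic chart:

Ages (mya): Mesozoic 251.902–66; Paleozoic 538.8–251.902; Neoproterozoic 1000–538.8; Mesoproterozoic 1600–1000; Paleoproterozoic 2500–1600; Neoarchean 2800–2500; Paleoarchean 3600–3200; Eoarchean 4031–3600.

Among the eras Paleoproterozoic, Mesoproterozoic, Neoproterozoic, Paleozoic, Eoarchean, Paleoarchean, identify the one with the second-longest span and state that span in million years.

Mesoproterozoic, 600 million years

Durations: Paleoproterozoic 900; Mesoproterozoic 600; Neoproterozoic 461.2; Paleozoic 286.898; Eoarchean 431; Paleoarchean 400 Myr.
Sorted longest-first: Paleoproterozoic (900), Mesoproterozoic (600), Neoproterozoic (461.2), Eoarchean (431), Paleoarchean (400), Paleozoic (286.898).
The second longest is Mesoproterozoic at 600 Myr.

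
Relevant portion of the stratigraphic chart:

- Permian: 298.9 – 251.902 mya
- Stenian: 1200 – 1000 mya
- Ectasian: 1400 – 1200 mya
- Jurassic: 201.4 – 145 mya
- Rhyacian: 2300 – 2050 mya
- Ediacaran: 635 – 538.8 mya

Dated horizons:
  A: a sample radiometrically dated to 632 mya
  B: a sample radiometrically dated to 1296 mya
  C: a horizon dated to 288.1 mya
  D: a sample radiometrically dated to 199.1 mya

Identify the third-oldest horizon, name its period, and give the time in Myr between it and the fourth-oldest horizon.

Sorted oldest-first by Ma: B (1296), A (632), C (288.1), D (199.1).
The third oldest is C at 288.1 Ma, which lies in 298.9–251.902 Ma: the Permian.
The fourth oldest is D at 199.1 Ma; separation = |288.1 − 199.1| = 89 Myr.

C, in the Permian; 89 million years to D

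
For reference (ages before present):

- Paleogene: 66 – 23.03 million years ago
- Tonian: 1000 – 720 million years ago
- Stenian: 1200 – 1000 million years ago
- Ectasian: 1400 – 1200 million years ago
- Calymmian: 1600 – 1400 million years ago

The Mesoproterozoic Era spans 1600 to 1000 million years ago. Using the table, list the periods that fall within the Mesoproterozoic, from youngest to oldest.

Periods with both bounds inside 1600–1000 Ma: Stenian (1200–1000), Ectasian (1400–1200), Calymmian (1600–1400).

Stenian, Ectasian, Calymmian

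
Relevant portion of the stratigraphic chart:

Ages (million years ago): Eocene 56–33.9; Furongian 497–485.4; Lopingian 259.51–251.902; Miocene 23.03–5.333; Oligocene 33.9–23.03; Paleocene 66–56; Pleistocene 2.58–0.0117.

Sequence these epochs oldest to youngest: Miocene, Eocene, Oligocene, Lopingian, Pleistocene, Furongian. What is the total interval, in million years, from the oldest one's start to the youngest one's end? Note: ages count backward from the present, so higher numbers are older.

Furongian, Lopingian, Eocene, Oligocene, Miocene, Pleistocene; total span 496.9883 Myr

From the excerpt: Miocene 23.03–5.333; Eocene 56–33.9; Oligocene 33.9–23.03; Lopingian 259.51–251.902; Pleistocene 2.58–0.0117; Furongian 497–485.4 (Ma).
Larger Ma is earlier, so the oldest is Furongian and the youngest is Pleistocene; oldest to youngest: Furongian, Lopingian, Eocene, Oligocene, Miocene, Pleistocene.
Oldest start 497 minus youngest end 0.0117 gives 496.9883 Myr overall.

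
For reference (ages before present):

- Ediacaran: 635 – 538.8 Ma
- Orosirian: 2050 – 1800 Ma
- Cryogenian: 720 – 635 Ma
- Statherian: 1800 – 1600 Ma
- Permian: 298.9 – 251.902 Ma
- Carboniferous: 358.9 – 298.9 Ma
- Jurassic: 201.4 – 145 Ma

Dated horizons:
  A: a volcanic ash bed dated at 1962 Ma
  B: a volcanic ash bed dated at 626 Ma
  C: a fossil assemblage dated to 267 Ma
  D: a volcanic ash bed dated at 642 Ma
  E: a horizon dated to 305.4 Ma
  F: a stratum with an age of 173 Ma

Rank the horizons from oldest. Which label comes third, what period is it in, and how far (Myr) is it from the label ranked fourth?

B, in the Ediacaran; 320.6 million years to E

Larger Ma means older, so oldest first: A 1962 > D 642 > B 626 > E 305.4 > C 267 > F 173.
Counting 3 along gives B (626 Ma); the excerpt puts that inside the Ediacaran, 635–538.8 Ma.
Next in line is E (305.4 Ma), and 626 − 305.4 = 320.6 Myr.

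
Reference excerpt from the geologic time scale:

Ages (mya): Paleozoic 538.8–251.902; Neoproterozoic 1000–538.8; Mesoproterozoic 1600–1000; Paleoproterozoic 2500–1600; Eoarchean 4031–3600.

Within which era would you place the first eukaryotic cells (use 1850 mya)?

Paleoproterozoic

1850 Ma lies between 2500 and 1600 Ma, so it falls in the Paleoproterozoic.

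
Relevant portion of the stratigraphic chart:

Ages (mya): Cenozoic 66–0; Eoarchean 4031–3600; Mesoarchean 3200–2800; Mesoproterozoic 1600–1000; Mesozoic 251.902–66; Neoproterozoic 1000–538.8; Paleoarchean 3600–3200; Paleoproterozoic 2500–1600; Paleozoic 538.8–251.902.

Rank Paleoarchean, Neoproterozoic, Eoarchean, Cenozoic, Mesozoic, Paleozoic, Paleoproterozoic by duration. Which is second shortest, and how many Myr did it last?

Mesozoic, 185.902 million years

Durations: Paleoarchean 400; Neoproterozoic 461.2; Eoarchean 431; Cenozoic 66; Mesozoic 185.902; Paleozoic 286.898; Paleoproterozoic 900 Myr.
Sorted shortest-first: Cenozoic (66), Mesozoic (185.902), Paleozoic (286.898), Paleoarchean (400), Eoarchean (431), Neoproterozoic (461.2), Paleoproterozoic (900).
The second shortest is Mesozoic at 185.902 Myr.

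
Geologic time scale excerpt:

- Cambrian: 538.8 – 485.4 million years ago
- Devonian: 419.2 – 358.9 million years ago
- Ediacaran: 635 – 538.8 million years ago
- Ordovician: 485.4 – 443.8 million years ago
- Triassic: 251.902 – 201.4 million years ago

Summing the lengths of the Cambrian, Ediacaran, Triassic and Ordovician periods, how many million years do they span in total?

Each duration: Cambrian = 53.4; Ediacaran = 96.2; Triassic = 50.502; Ordovician = 41.6.
Sum: 53.4 + 96.2 + 50.502 + 41.6 = 241.702 Myr.

241.702 million years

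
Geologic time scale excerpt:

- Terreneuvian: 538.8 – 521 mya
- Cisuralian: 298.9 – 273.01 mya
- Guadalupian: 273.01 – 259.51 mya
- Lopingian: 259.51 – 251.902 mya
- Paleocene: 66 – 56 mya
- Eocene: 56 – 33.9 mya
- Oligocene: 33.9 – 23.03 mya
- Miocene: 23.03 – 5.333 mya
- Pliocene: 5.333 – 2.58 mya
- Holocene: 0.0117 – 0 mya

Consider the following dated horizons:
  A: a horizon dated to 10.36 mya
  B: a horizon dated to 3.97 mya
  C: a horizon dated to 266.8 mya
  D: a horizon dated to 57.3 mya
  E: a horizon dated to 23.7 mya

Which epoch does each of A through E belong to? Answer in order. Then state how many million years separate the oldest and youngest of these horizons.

A — Miocene; B — Pliocene; C — Guadalupian; D — Paleocene; E — Oligocene; span 262.83 million years

Match each age against the start–end ranges in the excerpt: A = 10.36 Ma → Miocene (23.03–5.333); B = 3.97 Ma → Pliocene (5.333–2.58); C = 266.8 Ma → Guadalupian (273.01–259.51); D = 57.3 Ma → Paleocene (66–56); E = 23.7 Ma → Oligocene (33.9–23.03).
The largest age is 266.8 Ma and the smallest is 3.97 Ma; their difference is 262.83 Myr.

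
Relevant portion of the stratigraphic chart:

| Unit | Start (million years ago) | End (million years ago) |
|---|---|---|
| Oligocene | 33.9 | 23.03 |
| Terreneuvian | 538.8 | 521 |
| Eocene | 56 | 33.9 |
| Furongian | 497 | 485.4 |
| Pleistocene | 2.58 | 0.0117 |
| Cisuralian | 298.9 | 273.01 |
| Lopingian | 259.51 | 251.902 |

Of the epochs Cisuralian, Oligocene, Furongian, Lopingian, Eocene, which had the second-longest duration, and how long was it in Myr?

Start − end for each: Cisuralian 298.9 − 273.01 = 25.89; Oligocene 33.9 − 23.03 = 10.87; Furongian 497 − 485.4 = 11.6; Lopingian 259.51 − 251.902 = 7.608; Eocene 56 − 33.9 = 22.1.
Ranking these from longest: Cisuralian > Eocene > Furongian > Oligocene > Lopingian.
Position 2 in that ranking is Eocene, which lasted 22.1 Myr.

Eocene, 22.1 million years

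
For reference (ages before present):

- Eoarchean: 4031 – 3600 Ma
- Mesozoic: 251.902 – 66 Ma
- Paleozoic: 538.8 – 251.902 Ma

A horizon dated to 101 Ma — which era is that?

Mesozoic

101 Ma lies between 251.902 and 66 Ma, so it falls in the Mesozoic.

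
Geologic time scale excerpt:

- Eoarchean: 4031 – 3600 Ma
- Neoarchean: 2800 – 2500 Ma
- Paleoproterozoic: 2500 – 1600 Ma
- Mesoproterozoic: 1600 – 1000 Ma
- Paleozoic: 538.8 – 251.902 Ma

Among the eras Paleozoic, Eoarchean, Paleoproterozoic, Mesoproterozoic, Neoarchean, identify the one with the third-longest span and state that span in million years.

Eoarchean, 431 million years

Start − end for each: Paleozoic 538.8 − 251.902 = 286.898; Eoarchean 4031 − 3600 = 431; Paleoproterozoic 2500 − 1600 = 900; Mesoproterozoic 1600 − 1000 = 600; Neoarchean 2800 − 2500 = 300.
Ranking these from longest: Paleoproterozoic > Mesoproterozoic > Eoarchean > Neoarchean > Paleozoic.
Position 3 in that ranking is Eoarchean, which lasted 431 Myr.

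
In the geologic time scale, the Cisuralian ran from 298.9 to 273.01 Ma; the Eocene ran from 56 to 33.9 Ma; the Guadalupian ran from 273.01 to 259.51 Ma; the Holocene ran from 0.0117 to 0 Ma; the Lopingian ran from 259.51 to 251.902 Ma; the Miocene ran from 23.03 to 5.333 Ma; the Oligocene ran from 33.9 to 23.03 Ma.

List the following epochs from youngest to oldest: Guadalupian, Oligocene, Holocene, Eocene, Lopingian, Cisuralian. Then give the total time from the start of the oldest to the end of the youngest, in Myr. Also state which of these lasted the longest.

Holocene → Oligocene → Eocene → Lopingian → Guadalupian → Cisuralian; total span 298.9 Myr; longest is Cisuralian

Start ages (Ma): Cisuralian 298.9, Guadalupian 273.01, Lopingian 259.51, Eocene 56, Oligocene 33.9, Holocene 0.0117.
Ordered youngest to oldest: Holocene, Oligocene, Eocene, Lopingian, Guadalupian, Cisuralian.
Span = 298.9 − 0 = 298.9 Myr.
Durations: Holocene 0.0117, Oligocene 10.87, Lopingian 7.608, Cisuralian 25.89, Guadalupian 13.5, Eocene 22.1 → longest is Cisuralian (25.89 Myr).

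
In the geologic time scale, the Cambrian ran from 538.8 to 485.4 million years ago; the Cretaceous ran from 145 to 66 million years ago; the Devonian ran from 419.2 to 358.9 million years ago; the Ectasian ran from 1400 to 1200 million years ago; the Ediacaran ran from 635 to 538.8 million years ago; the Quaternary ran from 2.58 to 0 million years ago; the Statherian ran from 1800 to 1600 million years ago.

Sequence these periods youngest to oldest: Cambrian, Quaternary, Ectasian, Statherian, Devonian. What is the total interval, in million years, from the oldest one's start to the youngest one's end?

From the excerpt: Cambrian 538.8–485.4; Quaternary 2.58–0; Ectasian 1400–1200; Statherian 1800–1600; Devonian 419.2–358.9 (Ma).
Larger Ma is earlier, so the oldest is Statherian and the youngest is Quaternary; youngest to oldest: Quaternary, Devonian, Cambrian, Ectasian, Statherian.
Oldest start 1800 minus youngest end 0 gives 1800 Myr overall.

Quaternary, Devonian, Cambrian, Ectasian, Statherian; total span 1800 Myr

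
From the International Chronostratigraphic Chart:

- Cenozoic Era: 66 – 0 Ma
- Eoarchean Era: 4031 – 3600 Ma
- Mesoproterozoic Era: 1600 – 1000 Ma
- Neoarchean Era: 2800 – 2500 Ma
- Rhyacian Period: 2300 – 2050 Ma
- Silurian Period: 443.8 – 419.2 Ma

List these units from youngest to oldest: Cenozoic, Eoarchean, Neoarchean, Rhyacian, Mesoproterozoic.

Sorting by start age (ascending Ma, since larger Ma = older): Cenozoic began 66, Mesoproterozoic began 1600, Rhyacian began 2300, Neoarchean began 2800, Eoarchean began 4031.

Cenozoic, Mesoproterozoic, Rhyacian, Neoarchean, Eoarchean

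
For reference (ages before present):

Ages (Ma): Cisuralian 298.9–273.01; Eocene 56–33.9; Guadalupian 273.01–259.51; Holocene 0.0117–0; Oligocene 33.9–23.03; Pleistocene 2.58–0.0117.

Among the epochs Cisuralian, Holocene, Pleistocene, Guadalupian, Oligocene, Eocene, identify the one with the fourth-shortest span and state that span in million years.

Guadalupian, 13.5 million years

Start − end for each: Cisuralian 298.9 − 273.01 = 25.89; Holocene 0.0117 − 0 = 0.0117; Pleistocene 2.58 − 0.0117 = 2.5683; Guadalupian 273.01 − 259.51 = 13.5; Oligocene 33.9 − 23.03 = 10.87; Eocene 56 − 33.9 = 22.1.
Ranking these from shortest: Holocene < Pleistocene < Oligocene < Guadalupian < Eocene < Cisuralian.
Position 4 in that ranking is Guadalupian, which lasted 13.5 Myr.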